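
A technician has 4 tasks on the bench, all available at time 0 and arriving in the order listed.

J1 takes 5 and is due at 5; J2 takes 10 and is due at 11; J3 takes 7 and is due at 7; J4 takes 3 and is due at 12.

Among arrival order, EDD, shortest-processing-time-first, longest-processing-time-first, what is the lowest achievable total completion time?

FIFO (arrival order): J1 J2 J3 J4.
J1: 0→5
J2: 5→15
J3: 15→22
J4: 22→25
Sum = 5+15+22+25 = 67.
EDD (increasing due date): J1 J3 J2 J4.
J1: 0→5
J3: 5→12
J2: 12→22
J4: 22→25
Sum = 5+12+22+25 = 64.
SPT (increasing processing time): J4 J1 J3 J2.
J4: 0→3
J1: 3→8
J3: 8→15
J2: 15→25
Sum = 3+8+15+25 = 51.
LPT (decreasing processing time): J2 J3 J1 J4.
J2: 0→10
J3: 10→17
J1: 17→22
J4: 22→25
Sum = 10+17+22+25 = 74.
FIFO 67, EDD 64, SPT 51, LPT 74 → minimum 51.

51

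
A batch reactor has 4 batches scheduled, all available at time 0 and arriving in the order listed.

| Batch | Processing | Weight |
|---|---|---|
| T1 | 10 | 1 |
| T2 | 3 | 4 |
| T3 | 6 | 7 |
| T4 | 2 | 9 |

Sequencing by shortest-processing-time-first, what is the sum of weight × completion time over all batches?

136

SPT (increasing processing time): T4 T2 T3 T1.
T4: finishes 2, weight 9, w·C = 18
T2: finishes 5, weight 4, w·C = 20
T3: finishes 11, weight 7, w·C = 77
T1: finishes 21, weight 1, w·C = 21
Sum = 18+20+77+21 = 136.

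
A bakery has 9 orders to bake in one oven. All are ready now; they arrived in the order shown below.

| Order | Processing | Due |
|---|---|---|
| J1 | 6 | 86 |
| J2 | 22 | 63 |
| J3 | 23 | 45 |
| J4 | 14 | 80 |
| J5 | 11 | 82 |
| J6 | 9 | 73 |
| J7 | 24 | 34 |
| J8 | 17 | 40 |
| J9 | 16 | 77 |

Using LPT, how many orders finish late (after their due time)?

8

LPT (decreasing processing time): J7 J3 J2 J8 J9 J4 J5 J6 J1.
J7: 0→24, due 34, tardiness 0
J3: 24→47, due 45, tardiness 2
J2: 47→69, due 63, tardiness 6
J8: 69→86, due 40, tardiness 46
J9: 86→102, due 77, tardiness 25
J4: 102→116, due 80, tardiness 36
J5: 116→127, due 82, tardiness 45
J6: 127→136, due 73, tardiness 63
J1: 136→142, due 86, tardiness 56
Late orders: 8.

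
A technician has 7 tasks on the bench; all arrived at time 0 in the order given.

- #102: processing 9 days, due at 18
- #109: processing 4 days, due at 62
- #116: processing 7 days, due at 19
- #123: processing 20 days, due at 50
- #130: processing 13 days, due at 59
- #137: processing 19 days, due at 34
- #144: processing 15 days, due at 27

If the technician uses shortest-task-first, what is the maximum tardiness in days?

SPT (increasing processing time): #109 #116 #102 #130 #144 #137 #123.
#109: 0→4, due 62, tardiness 0
#116: 4→11, due 19, tardiness 0
#102: 11→20, due 18, tardiness 2
#130: 20→33, due 59, tardiness 0
#144: 33→48, due 27, tardiness 21
#137: 48→67, due 34, tardiness 33
#123: 67→87, due 50, tardiness 37
Maximum = 37.

37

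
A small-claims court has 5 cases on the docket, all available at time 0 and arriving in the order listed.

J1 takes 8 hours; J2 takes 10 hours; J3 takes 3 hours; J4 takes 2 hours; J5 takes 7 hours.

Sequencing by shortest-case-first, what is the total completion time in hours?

SPT (increasing processing time): J4 J3 J5 J1 J2.
J4: 0→2
J3: 2→5
J5: 5→12
J1: 12→20
J2: 20→30
Sum = 2+5+12+20+30 = 69.

69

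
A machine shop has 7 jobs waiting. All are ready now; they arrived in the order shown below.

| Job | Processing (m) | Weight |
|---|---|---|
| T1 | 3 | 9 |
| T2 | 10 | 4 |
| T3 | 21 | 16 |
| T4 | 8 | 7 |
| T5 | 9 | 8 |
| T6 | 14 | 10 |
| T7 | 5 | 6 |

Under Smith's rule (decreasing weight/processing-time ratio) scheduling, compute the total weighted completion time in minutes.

2002

WSPT (decreasing weight/processing-time ratio): T1 T7 T5 T4 T3 T6 T2.
T1: finishes 3, weight 9, w·C = 27
T7: finishes 8, weight 6, w·C = 48
T5: finishes 17, weight 8, w·C = 136
T4: finishes 25, weight 7, w·C = 175
T3: finishes 46, weight 16, w·C = 736
T6: finishes 60, weight 10, w·C = 600
T2: finishes 70, weight 4, w·C = 280
Sum = 27+48+136+175+736+600+280 = 2002.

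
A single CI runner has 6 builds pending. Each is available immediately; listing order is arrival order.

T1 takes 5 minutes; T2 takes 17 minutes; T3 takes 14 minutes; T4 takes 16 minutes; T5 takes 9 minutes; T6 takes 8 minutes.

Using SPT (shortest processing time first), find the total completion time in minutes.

SPT (increasing processing time): T1 T6 T5 T3 T4 T2.
T1: 0→5
T6: 5→13
T5: 13→22
T3: 22→36
T4: 36→52
T2: 52→69
Sum = 5+13+22+36+52+69 = 197.

197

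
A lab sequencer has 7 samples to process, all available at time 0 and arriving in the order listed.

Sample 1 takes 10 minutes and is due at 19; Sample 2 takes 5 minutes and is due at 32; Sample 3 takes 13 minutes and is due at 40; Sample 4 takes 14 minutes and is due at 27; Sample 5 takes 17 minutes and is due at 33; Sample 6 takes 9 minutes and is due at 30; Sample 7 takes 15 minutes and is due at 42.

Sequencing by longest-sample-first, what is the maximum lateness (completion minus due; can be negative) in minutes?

LPT (decreasing processing time): Sample 5 Sample 7 Sample 4 Sample 3 Sample 1 Sample 6 Sample 2.
Sample 5: 0→17, due 33, lateness -16
Sample 7: 17→32, due 42, lateness -10
Sample 4: 32→46, due 27, lateness 19
Sample 3: 46→59, due 40, lateness 19
Sample 1: 59→69, due 19, lateness 50
Sample 6: 69→78, due 30, lateness 48
Sample 2: 78→83, due 32, lateness 51
Maximum = 51.

51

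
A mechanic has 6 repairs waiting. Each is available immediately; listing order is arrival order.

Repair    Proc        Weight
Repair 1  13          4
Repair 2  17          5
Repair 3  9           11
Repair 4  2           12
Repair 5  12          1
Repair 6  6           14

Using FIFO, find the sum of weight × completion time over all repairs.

2002

FIFO (arrival order): Repair 1 Repair 2 Repair 3 Repair 4 Repair 5 Repair 6.
Repair 1: finishes 13, weight 4, w·C = 52
Repair 2: finishes 30, weight 5, w·C = 150
Repair 3: finishes 39, weight 11, w·C = 429
Repair 4: finishes 41, weight 12, w·C = 492
Repair 5: finishes 53, weight 1, w·C = 53
Repair 6: finishes 59, weight 14, w·C = 826
Sum = 52+150+429+492+53+826 = 2002.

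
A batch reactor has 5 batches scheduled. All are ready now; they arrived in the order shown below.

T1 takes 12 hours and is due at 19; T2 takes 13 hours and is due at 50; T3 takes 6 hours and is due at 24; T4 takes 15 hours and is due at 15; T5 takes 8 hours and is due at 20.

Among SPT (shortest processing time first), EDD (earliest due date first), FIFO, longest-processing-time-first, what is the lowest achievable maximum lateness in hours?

17

SPT (increasing processing time): T3 T5 T1 T2 T4.
T3: 0→6, due 24, lateness -18
T5: 6→14, due 20, lateness -6
T1: 14→26, due 19, lateness 7
T2: 26→39, due 50, lateness -11
T4: 39→54, due 15, lateness 39
Maximum = 39.
EDD (increasing due date): T4 T1 T5 T3 T2.
T4: 0→15, due 15, lateness 0
T1: 15→27, due 19, lateness 8
T5: 27→35, due 20, lateness 15
T3: 35→41, due 24, lateness 17
T2: 41→54, due 50, lateness 4
Maximum = 17.
FIFO (arrival order): T1 T2 T3 T4 T5.
T1: 0→12, due 19, lateness -7
T2: 12→25, due 50, lateness -25
T3: 25→31, due 24, lateness 7
T4: 31→46, due 15, lateness 31
T5: 46→54, due 20, lateness 34
Maximum = 34.
LPT (decreasing processing time): T4 T2 T1 T5 T3.
T4: 0→15, due 15, lateness 0
T2: 15→28, due 50, lateness -22
T1: 28→40, due 19, lateness 21
T5: 40→48, due 20, lateness 28
T3: 48→54, due 24, lateness 30
Maximum = 30.
SPT 39, EDD 17, FIFO 34, LPT 30 → minimum 17.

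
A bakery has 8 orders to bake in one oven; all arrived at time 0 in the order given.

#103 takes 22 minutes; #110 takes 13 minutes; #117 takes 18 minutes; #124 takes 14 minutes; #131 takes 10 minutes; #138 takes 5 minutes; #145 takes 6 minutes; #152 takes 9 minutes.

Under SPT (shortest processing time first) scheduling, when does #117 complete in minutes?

75

SPT (increasing processing time): #138 #145 #152 #131 #110 #124 #117 #103.
#138: 0→5
#145: 5→11
#152: 11→20
#131: 20→30
#110: 30→43
#124: 43→57
#117: 57→75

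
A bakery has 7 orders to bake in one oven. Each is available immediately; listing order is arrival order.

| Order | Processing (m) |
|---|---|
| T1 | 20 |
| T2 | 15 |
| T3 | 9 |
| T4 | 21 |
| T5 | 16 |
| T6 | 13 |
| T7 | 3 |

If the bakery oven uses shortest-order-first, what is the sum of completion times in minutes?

SPT (increasing processing time): T7 T3 T6 T2 T5 T1 T4.
T7: 0→3
T3: 3→12
T6: 12→25
T2: 25→40
T5: 40→56
T1: 56→76
T4: 76→97
Sum = 3+12+25+40+56+76+97 = 309.

309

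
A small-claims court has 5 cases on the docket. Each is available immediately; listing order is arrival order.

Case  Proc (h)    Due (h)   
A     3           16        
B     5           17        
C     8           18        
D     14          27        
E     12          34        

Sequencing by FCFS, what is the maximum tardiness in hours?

FIFO (arrival order): A B C D E.
A: 0→3, due 16, tardiness 0
B: 3→8, due 17, tardiness 0
C: 8→16, due 18, tardiness 0
D: 16→30, due 27, tardiness 3
E: 30→42, due 34, tardiness 8
Maximum = 8.

8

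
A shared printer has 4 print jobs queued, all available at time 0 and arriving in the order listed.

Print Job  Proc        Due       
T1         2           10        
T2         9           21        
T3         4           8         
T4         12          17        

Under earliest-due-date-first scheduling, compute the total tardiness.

EDD (increasing due date): T3 T1 T4 T2.
T3: 0→4, due 8, tardiness 0
T1: 4→6, due 10, tardiness 0
T4: 6→18, due 17, tardiness 1
T2: 18→27, due 21, tardiness 6
Sum = 0+0+1+6 = 7.

7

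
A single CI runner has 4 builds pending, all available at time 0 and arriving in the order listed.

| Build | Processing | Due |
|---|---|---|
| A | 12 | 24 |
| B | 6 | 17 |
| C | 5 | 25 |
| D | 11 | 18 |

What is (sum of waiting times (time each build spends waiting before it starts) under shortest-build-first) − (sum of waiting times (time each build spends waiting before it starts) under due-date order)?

-14

SPT (increasing processing time): C B D A.
C: waits 0, runs 0→5
B: waits 5, runs 5→11
D: waits 11, runs 11→22
A: waits 22, runs 22→34
Sum = 0+5+11+22 = 38.
EDD (increasing due date): B D A C.
B: waits 0, runs 0→6
D: waits 6, runs 6→17
A: waits 17, runs 17→29
C: waits 29, runs 29→34
Sum = 0+6+17+29 = 52.
Difference = 38 − 52 = -14.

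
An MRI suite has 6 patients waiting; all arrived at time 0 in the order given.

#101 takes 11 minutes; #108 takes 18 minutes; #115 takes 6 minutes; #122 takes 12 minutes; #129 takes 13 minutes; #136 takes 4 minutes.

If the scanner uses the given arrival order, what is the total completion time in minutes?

FIFO (arrival order): #101 #108 #115 #122 #129 #136.
#101: 0→11
#108: 11→29
#115: 29→35
#122: 35→47
#129: 47→60
#136: 60→64
Sum = 11+29+35+47+60+64 = 246.

246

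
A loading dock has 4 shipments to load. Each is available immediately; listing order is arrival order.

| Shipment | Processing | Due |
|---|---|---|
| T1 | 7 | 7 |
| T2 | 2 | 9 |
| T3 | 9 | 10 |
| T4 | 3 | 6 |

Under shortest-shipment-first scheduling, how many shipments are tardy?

2

SPT (increasing processing time): T2 T4 T1 T3.
T2: 0→2, due 9, tardiness 0
T4: 2→5, due 6, tardiness 0
T1: 5→12, due 7, tardiness 5
T3: 12→21, due 10, tardiness 11
Late shipments: 2.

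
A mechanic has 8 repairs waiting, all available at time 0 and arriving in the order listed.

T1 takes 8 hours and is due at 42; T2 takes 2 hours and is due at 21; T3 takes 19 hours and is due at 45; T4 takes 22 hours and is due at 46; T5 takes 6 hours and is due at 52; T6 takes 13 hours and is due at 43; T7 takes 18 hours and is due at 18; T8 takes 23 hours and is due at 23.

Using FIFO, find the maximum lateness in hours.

FIFO (arrival order): T1 T2 T3 T4 T5 T6 T7 T8.
T1: 0→8, due 42, lateness -34
T2: 8→10, due 21, lateness -11
T3: 10→29, due 45, lateness -16
T4: 29→51, due 46, lateness 5
T5: 51→57, due 52, lateness 5
T6: 57→70, due 43, lateness 27
T7: 70→88, due 18, lateness 70
T8: 88→111, due 23, lateness 88
Maximum = 88.

88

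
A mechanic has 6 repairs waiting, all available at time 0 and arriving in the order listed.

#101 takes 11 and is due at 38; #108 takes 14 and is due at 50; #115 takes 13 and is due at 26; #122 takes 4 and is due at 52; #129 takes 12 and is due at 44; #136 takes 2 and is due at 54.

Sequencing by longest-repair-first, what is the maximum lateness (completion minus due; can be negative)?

LPT (decreasing processing time): #108 #115 #129 #101 #122 #136.
#108: 0→14, due 50, lateness -36
#115: 14→27, due 26, lateness 1
#129: 27→39, due 44, lateness -5
#101: 39→50, due 38, lateness 12
#122: 50→54, due 52, lateness 2
#136: 54→56, due 54, lateness 2
Maximum = 12.

12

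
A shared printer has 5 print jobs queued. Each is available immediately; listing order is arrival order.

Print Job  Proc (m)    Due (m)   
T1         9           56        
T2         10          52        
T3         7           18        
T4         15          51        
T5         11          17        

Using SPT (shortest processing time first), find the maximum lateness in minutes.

SPT (increasing processing time): T3 T1 T2 T5 T4.
T3: 0→7, due 18, lateness -11
T1: 7→16, due 56, lateness -40
T2: 16→26, due 52, lateness -26
T5: 26→37, due 17, lateness 20
T4: 37→52, due 51, lateness 1
Maximum = 20.

20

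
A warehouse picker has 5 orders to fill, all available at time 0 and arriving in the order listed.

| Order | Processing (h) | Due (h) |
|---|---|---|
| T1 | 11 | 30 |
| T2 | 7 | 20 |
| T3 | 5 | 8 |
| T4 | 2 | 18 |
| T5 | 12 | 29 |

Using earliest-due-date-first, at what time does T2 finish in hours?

EDD (increasing due date): T3 T4 T2 T5 T1.
T3: 0→5
T4: 5→7
T2: 7→14

14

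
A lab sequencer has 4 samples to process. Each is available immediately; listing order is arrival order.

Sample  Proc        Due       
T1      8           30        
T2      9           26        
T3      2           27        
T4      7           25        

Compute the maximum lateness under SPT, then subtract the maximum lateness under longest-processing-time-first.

1

SPT (increasing processing time): T3 T4 T1 T2.
T3: 0→2, due 27, lateness -25
T4: 2→9, due 25, lateness -16
T1: 9→17, due 30, lateness -13
T2: 17→26, due 26, lateness 0
Maximum = 0.
LPT (decreasing processing time): T2 T1 T4 T3.
T2: 0→9, due 26, lateness -17
T1: 9→17, due 30, lateness -13
T4: 17→24, due 25, lateness -1
T3: 24→26, due 27, lateness -1
Maximum = -1.
Difference = 0 − -1 = 1.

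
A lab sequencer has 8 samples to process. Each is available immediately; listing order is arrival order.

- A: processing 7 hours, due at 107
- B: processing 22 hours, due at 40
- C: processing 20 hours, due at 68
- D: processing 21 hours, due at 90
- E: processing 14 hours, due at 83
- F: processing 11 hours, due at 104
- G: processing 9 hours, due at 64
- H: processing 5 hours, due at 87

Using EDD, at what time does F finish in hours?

EDD (increasing due date): B G C E H D F A.
B: 0→22
G: 22→31
C: 31→51
E: 51→65
H: 65→70
D: 70→91
F: 91→102

102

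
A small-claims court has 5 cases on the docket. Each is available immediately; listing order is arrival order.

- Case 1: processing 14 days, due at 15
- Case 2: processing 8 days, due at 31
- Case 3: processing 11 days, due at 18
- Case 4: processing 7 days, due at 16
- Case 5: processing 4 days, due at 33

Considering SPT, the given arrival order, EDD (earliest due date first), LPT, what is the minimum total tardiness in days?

39

SPT (increasing processing time): Case 5 Case 4 Case 2 Case 3 Case 1.
Case 5: 0→4, due 33, tardiness 0
Case 4: 4→11, due 16, tardiness 0
Case 2: 11→19, due 31, tardiness 0
Case 3: 19→30, due 18, tardiness 12
Case 1: 30→44, due 15, tardiness 29
Sum = 0+0+0+12+29 = 41.
FIFO (arrival order): Case 1 Case 2 Case 3 Case 4 Case 5.
Case 1: 0→14, due 15, tardiness 0
Case 2: 14→22, due 31, tardiness 0
Case 3: 22→33, due 18, tardiness 15
Case 4: 33→40, due 16, tardiness 24
Case 5: 40→44, due 33, tardiness 11
Sum = 0+0+15+24+11 = 50.
EDD (increasing due date): Case 1 Case 4 Case 3 Case 2 Case 5.
Case 1: 0→14, due 15, tardiness 0
Case 4: 14→21, due 16, tardiness 5
Case 3: 21→32, due 18, tardiness 14
Case 2: 32→40, due 31, tardiness 9
Case 5: 40→44, due 33, tardiness 11
Sum = 0+5+14+9+11 = 39.
LPT (decreasing processing time): Case 1 Case 3 Case 2 Case 4 Case 5.
Case 1: 0→14, due 15, tardiness 0
Case 3: 14→25, due 18, tardiness 7
Case 2: 25→33, due 31, tardiness 2
Case 4: 33→40, due 16, tardiness 24
Case 5: 40→44, due 33, tardiness 11
Sum = 0+7+2+24+11 = 44.
SPT 41, FIFO 50, EDD 39, LPT 44 → minimum 39.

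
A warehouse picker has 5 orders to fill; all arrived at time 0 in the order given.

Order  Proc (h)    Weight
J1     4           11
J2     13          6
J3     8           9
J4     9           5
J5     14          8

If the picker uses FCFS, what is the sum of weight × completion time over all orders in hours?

925

FIFO (arrival order): J1 J2 J3 J4 J5.
J1: finishes 4, weight 11, w·C = 44
J2: finishes 17, weight 6, w·C = 102
J3: finishes 25, weight 9, w·C = 225
J4: finishes 34, weight 5, w·C = 170
J5: finishes 48, weight 8, w·C = 384
Sum = 44+102+225+170+384 = 925.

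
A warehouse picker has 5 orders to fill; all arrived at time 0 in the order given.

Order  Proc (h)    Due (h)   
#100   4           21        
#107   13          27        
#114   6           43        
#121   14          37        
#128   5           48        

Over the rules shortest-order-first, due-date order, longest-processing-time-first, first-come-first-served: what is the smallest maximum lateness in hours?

SPT (increasing processing time): #100 #128 #114 #107 #121.
#100: 0→4, due 21, lateness -17
#128: 4→9, due 48, lateness -39
#114: 9→15, due 43, lateness -28
#107: 15→28, due 27, lateness 1
#121: 28→42, due 37, lateness 5
Maximum = 5.
EDD (increasing due date): #100 #107 #121 #114 #128.
#100: 0→4, due 21, lateness -17
#107: 4→17, due 27, lateness -10
#121: 17→31, due 37, lateness -6
#114: 31→37, due 43, lateness -6
#128: 37→42, due 48, lateness -6
Maximum = -6.
LPT (decreasing processing time): #121 #107 #114 #128 #100.
#121: 0→14, due 37, lateness -23
#107: 14→27, due 27, lateness 0
#114: 27→33, due 43, lateness -10
#128: 33→38, due 48, lateness -10
#100: 38→42, due 21, lateness 21
Maximum = 21.
FIFO (arrival order): #100 #107 #114 #121 #128.
#100: 0→4, due 21, lateness -17
#107: 4→17, due 27, lateness -10
#114: 17→23, due 43, lateness -20
#121: 23→37, due 37, lateness 0
#128: 37→42, due 48, lateness -6
Maximum = 0.
SPT 5, EDD -6, LPT 21, FIFO 0 → minimum -6.

-6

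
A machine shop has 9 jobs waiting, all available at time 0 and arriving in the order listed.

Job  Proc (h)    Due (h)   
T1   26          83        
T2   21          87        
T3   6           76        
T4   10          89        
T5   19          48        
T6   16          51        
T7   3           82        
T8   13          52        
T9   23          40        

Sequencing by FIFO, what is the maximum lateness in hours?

FIFO (arrival order): T1 T2 T3 T4 T5 T6 T7 T8 T9.
T1: 0→26, due 83, lateness -57
T2: 26→47, due 87, lateness -40
T3: 47→53, due 76, lateness -23
T4: 53→63, due 89, lateness -26
T5: 63→82, due 48, lateness 34
T6: 82→98, due 51, lateness 47
T7: 98→101, due 82, lateness 19
T8: 101→114, due 52, lateness 62
T9: 114→137, due 40, lateness 97
Maximum = 97.

97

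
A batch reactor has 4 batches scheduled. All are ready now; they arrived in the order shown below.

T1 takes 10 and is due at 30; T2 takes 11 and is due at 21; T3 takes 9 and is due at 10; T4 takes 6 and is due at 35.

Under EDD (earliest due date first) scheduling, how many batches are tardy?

1

EDD (increasing due date): T3 T2 T1 T4.
T3: 0→9, due 10, tardiness 0
T2: 9→20, due 21, tardiness 0
T1: 20→30, due 30, tardiness 0
T4: 30→36, due 35, tardiness 1
Late batches: 1.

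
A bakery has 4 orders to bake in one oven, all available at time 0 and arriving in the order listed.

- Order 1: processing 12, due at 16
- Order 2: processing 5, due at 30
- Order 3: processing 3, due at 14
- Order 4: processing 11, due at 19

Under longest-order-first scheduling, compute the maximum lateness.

17

LPT (decreasing processing time): Order 1 Order 4 Order 2 Order 3.
Order 1: 0→12, due 16, lateness -4
Order 4: 12→23, due 19, lateness 4
Order 2: 23→28, due 30, lateness -2
Order 3: 28→31, due 14, lateness 17
Maximum = 17.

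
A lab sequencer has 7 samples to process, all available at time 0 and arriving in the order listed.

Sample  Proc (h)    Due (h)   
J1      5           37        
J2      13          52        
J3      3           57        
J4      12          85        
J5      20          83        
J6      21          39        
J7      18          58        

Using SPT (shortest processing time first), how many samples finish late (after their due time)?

SPT (increasing processing time): J3 J1 J4 J2 J7 J5 J6.
J3: 0→3, due 57, tardiness 0
J1: 3→8, due 37, tardiness 0
J4: 8→20, due 85, tardiness 0
J2: 20→33, due 52, tardiness 0
J7: 33→51, due 58, tardiness 0
J5: 51→71, due 83, tardiness 0
J6: 71→92, due 39, tardiness 53
Late samples: 1.

1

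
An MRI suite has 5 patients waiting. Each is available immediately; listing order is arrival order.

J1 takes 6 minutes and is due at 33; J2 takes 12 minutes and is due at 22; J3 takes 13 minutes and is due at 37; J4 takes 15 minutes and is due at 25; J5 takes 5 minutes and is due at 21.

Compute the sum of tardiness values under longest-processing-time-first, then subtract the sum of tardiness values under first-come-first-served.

LPT (decreasing processing time): J4 J3 J2 J1 J5.
J4: 0→15, due 25, tardiness 0
J3: 15→28, due 37, tardiness 0
J2: 28→40, due 22, tardiness 18
J1: 40→46, due 33, tardiness 13
J5: 46→51, due 21, tardiness 30
Sum = 0+0+18+13+30 = 61.
FIFO (arrival order): J1 J2 J3 J4 J5.
J1: 0→6, due 33, tardiness 0
J2: 6→18, due 22, tardiness 0
J3: 18→31, due 37, tardiness 0
J4: 31→46, due 25, tardiness 21
J5: 46→51, due 21, tardiness 30
Sum = 0+0+0+21+30 = 51.
Difference = 61 − 51 = 10.

10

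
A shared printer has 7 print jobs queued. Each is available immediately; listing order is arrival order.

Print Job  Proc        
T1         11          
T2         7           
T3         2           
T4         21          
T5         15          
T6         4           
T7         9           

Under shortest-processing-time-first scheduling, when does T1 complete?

33

SPT (increasing processing time): T3 T6 T2 T7 T1 T5 T4.
T3: 0→2
T6: 2→6
T2: 6→13
T7: 13→22
T1: 22→33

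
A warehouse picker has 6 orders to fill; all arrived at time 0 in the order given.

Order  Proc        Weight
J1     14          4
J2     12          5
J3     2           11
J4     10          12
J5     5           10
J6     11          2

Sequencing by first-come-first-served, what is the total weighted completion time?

FIFO (arrival order): J1 J2 J3 J4 J5 J6.
J1: finishes 14, weight 4, w·C = 56
J2: finishes 26, weight 5, w·C = 130
J3: finishes 28, weight 11, w·C = 308
J4: finishes 38, weight 12, w·C = 456
J5: finishes 43, weight 10, w·C = 430
J6: finishes 54, weight 2, w·C = 108
Sum = 56+130+308+456+430+108 = 1488.

1488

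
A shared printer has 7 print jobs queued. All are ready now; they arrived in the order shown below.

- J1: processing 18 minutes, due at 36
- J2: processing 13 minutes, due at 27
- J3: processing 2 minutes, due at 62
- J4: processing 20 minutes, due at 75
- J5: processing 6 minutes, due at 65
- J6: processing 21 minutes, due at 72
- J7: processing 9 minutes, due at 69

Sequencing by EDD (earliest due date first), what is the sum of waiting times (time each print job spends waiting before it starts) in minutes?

EDD (increasing due date): J2 J1 J3 J5 J7 J6 J4.
J2: waits 0, runs 0→13
J1: waits 13, runs 13→31
J3: waits 31, runs 31→33
J5: waits 33, runs 33→39
J7: waits 39, runs 39→48
J6: waits 48, runs 48→69
J4: waits 69, runs 69→89
Sum = 0+13+31+33+39+48+69 = 233.

233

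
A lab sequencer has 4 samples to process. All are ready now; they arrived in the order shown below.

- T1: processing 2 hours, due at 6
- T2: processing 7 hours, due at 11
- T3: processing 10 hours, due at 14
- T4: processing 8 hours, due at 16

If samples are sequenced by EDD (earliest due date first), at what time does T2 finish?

9

EDD (increasing due date): T1 T2 T3 T4.
T1: 0→2
T2: 2→9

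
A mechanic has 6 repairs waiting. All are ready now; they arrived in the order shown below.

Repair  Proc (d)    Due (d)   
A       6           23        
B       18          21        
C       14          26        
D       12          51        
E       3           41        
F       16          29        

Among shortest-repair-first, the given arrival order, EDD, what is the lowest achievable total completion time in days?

188

SPT (increasing processing time): E A D C F B.
E: 0→3
A: 3→9
D: 9→21
C: 21→35
F: 35→51
B: 51→69
Sum = 3+9+21+35+51+69 = 188.
FIFO (arrival order): A B C D E F.
A: 0→6
B: 6→24
C: 24→38
D: 38→50
E: 50→53
F: 53→69
Sum = 6+24+38+50+53+69 = 240.
EDD (increasing due date): B A C F E D.
B: 0→18
A: 18→24
C: 24→38
F: 38→54
E: 54→57
D: 57→69
Sum = 18+24+38+54+57+69 = 260.
SPT 188, FIFO 240, EDD 260 → minimum 188.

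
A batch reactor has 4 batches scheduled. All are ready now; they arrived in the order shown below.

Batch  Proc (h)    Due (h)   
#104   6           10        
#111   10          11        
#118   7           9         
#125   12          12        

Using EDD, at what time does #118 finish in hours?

EDD (increasing due date): #118 #104 #111 #125.
#118: 0→7

7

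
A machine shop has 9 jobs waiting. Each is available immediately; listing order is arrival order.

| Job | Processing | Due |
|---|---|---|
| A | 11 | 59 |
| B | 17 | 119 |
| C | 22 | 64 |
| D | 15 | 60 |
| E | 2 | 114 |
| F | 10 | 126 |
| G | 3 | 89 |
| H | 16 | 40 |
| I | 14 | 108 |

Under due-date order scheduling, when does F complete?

EDD (increasing due date): H A D C G I E B F.
H: 0→16
A: 16→27
D: 27→42
C: 42→64
G: 64→67
I: 67→81
E: 81→83
B: 83→100
F: 100→110

110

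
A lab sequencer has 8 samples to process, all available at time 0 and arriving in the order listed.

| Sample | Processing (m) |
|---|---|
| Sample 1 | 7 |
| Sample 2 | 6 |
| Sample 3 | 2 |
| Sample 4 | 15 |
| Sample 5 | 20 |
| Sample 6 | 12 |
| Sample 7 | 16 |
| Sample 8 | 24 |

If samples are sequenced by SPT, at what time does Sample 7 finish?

SPT (increasing processing time): Sample 3 Sample 2 Sample 1 Sample 6 Sample 4 Sample 7 Sample 5 Sample 8.
Sample 3: 0→2
Sample 2: 2→8
Sample 1: 8→15
Sample 6: 15→27
Sample 4: 27→42
Sample 7: 42→58

58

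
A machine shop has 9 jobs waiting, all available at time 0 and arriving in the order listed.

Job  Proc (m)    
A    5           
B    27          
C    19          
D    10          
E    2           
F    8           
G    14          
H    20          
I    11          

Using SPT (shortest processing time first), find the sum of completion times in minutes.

409

SPT (increasing processing time): E A F D I G C H B.
E: 0→2
A: 2→7
F: 7→15
D: 15→25
I: 25→36
G: 36→50
C: 50→69
H: 69→89
B: 89→116
Sum = 2+7+15+25+36+50+69+89+116 = 409.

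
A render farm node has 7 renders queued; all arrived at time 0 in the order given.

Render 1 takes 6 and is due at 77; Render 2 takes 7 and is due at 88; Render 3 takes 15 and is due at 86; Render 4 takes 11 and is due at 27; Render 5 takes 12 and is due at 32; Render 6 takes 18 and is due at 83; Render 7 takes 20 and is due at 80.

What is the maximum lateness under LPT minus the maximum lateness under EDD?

LPT (decreasing processing time): Render 7 Render 6 Render 3 Render 5 Render 4 Render 2 Render 1.
Render 7: 0→20, due 80, lateness -60
Render 6: 20→38, due 83, lateness -45
Render 3: 38→53, due 86, lateness -33
Render 5: 53→65, due 32, lateness 33
Render 4: 65→76, due 27, lateness 49
Render 2: 76→83, due 88, lateness -5
Render 1: 83→89, due 77, lateness 12
Maximum = 49.
EDD (increasing due date): Render 4 Render 5 Render 1 Render 7 Render 6 Render 3 Render 2.
Render 4: 0→11, due 27, lateness -16
Render 5: 11→23, due 32, lateness -9
Render 1: 23→29, due 77, lateness -48
Render 7: 29→49, due 80, lateness -31
Render 6: 49→67, due 83, lateness -16
Render 3: 67→82, due 86, lateness -4
Render 2: 82→89, due 88, lateness 1
Maximum = 1.
Difference = 49 − 1 = 48.

48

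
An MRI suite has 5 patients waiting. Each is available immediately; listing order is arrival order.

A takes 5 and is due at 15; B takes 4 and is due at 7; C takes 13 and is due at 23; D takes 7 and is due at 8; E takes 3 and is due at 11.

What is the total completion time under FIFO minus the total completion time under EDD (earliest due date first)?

17

FIFO (arrival order): A B C D E.
A: 0→5
B: 5→9
C: 9→22
D: 22→29
E: 29→32
Sum = 5+9+22+29+32 = 97.
EDD (increasing due date): B D E A C.
B: 0→4
D: 4→11
E: 11→14
A: 14→19
C: 19→32
Sum = 4+11+14+19+32 = 80.
Difference = 97 − 80 = 17.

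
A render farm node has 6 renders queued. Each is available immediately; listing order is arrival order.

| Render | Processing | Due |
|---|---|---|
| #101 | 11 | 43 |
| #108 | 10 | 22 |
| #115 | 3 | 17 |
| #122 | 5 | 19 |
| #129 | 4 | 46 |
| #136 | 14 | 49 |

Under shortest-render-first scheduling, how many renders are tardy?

0

SPT (increasing processing time): #115 #129 #122 #108 #101 #136.
#115: 0→3, due 17, tardiness 0
#129: 3→7, due 46, tardiness 0
#122: 7→12, due 19, tardiness 0
#108: 12→22, due 22, tardiness 0
#101: 22→33, due 43, tardiness 0
#136: 33→47, due 49, tardiness 0
Late renders: 0.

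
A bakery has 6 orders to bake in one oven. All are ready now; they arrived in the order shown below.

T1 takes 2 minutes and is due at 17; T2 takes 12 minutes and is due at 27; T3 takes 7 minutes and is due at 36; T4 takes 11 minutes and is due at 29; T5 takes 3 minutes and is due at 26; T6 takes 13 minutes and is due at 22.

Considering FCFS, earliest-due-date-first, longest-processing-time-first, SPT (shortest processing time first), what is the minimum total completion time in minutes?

125

FIFO (arrival order): T1 T2 T3 T4 T5 T6.
T1: 0→2
T2: 2→14
T3: 14→21
T4: 21→32
T5: 32→35
T6: 35→48
Sum = 2+14+21+32+35+48 = 152.
EDD (increasing due date): T1 T6 T5 T2 T4 T3.
T1: 0→2
T6: 2→15
T5: 15→18
T2: 18→30
T4: 30→41
T3: 41→48
Sum = 2+15+18+30+41+48 = 154.
LPT (decreasing processing time): T6 T2 T4 T3 T5 T1.
T6: 0→13
T2: 13→25
T4: 25→36
T3: 36→43
T5: 43→46
T1: 46→48
Sum = 13+25+36+43+46+48 = 211.
SPT (increasing processing time): T1 T5 T3 T4 T2 T6.
T1: 0→2
T5: 2→5
T3: 5→12
T4: 12→23
T2: 23→35
T6: 35→48
Sum = 2+5+12+23+35+48 = 125.
FIFO 152, EDD 154, LPT 211, SPT 125 → minimum 125.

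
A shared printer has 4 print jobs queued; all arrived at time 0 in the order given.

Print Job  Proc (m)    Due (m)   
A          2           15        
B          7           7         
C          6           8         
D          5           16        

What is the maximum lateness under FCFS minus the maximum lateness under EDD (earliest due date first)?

2

FIFO (arrival order): A B C D.
A: 0→2, due 15, lateness -13
B: 2→9, due 7, lateness 2
C: 9→15, due 8, lateness 7
D: 15→20, due 16, lateness 4
Maximum = 7.
EDD (increasing due date): B C A D.
B: 0→7, due 7, lateness 0
C: 7→13, due 8, lateness 5
A: 13→15, due 15, lateness 0
D: 15→20, due 16, lateness 4
Maximum = 5.
Difference = 7 − 5 = 2.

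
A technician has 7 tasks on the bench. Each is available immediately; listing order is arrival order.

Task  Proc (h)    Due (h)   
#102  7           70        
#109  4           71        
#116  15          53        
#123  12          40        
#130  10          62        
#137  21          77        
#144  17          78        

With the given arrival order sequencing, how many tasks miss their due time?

1

FIFO (arrival order): #102 #109 #116 #123 #130 #137 #144.
#102: 0→7, due 70, tardiness 0
#109: 7→11, due 71, tardiness 0
#116: 11→26, due 53, tardiness 0
#123: 26→38, due 40, tardiness 0
#130: 38→48, due 62, tardiness 0
#137: 48→69, due 77, tardiness 0
#144: 69→86, due 78, tardiness 8
Late tasks: 1.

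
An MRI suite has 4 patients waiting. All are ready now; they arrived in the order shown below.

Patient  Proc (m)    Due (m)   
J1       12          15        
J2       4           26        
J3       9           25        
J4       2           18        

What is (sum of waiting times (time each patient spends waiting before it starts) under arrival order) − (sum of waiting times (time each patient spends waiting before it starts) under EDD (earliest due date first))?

4

FIFO (arrival order): J1 J2 J3 J4.
J1: waits 0, runs 0→12
J2: waits 12, runs 12→16
J3: waits 16, runs 16→25
J4: waits 25, runs 25→27
Sum = 0+12+16+25 = 53.
EDD (increasing due date): J1 J4 J3 J2.
J1: waits 0, runs 0→12
J4: waits 12, runs 12→14
J3: waits 14, runs 14→23
J2: waits 23, runs 23→27
Sum = 0+12+14+23 = 49.
Difference = 53 − 49 = 4.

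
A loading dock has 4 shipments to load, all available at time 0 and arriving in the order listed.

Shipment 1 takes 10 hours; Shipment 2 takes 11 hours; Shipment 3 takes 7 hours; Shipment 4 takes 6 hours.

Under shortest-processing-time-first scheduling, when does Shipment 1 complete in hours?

23

SPT (increasing processing time): Shipment 4 Shipment 3 Shipment 1 Shipment 2.
Shipment 4: 0→6
Shipment 3: 6→13
Shipment 1: 13→23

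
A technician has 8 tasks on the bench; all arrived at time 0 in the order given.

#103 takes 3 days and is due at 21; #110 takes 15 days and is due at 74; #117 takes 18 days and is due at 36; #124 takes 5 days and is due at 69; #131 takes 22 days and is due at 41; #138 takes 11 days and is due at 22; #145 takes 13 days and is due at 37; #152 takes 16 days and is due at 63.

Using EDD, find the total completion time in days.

435

EDD (increasing due date): #103 #138 #117 #145 #131 #152 #124 #110.
#103: 0→3
#138: 3→14
#117: 14→32
#145: 32→45
#131: 45→67
#152: 67→83
#124: 83→88
#110: 88→103
Sum = 3+14+32+45+67+83+88+103 = 435.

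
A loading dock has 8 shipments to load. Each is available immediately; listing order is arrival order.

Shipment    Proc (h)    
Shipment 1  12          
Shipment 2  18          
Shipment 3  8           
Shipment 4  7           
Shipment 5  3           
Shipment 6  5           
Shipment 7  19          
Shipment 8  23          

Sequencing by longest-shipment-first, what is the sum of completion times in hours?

551

LPT (decreasing processing time): Shipment 8 Shipment 7 Shipment 2 Shipment 1 Shipment 3 Shipment 4 Shipment 6 Shipment 5.
Shipment 8: 0→23
Shipment 7: 23→42
Shipment 2: 42→60
Shipment 1: 60→72
Shipment 3: 72→80
Shipment 4: 80→87
Shipment 6: 87→92
Shipment 5: 92→95
Sum = 23+42+60+72+80+87+92+95 = 551.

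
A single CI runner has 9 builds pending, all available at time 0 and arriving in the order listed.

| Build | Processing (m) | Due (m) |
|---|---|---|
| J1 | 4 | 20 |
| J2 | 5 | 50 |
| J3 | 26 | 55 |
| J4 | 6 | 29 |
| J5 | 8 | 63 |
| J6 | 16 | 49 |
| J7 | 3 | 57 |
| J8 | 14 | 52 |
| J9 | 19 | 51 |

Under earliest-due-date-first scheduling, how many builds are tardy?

4

EDD (increasing due date): J1 J4 J6 J2 J9 J8 J3 J7 J5.
J1: 0→4, due 20, tardiness 0
J4: 4→10, due 29, tardiness 0
J6: 10→26, due 49, tardiness 0
J2: 26→31, due 50, tardiness 0
J9: 31→50, due 51, tardiness 0
J8: 50→64, due 52, tardiness 12
J3: 64→90, due 55, tardiness 35
J7: 90→93, due 57, tardiness 36
J5: 93→101, due 63, tardiness 38
Late builds: 4.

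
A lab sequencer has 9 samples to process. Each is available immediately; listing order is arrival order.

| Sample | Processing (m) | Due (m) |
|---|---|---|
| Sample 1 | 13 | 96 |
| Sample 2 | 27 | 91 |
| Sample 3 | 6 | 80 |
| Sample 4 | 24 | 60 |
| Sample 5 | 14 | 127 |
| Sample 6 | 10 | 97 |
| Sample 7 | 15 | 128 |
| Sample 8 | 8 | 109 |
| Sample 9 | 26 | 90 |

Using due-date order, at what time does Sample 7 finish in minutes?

143

EDD (increasing due date): Sample 4 Sample 3 Sample 9 Sample 2 Sample 1 Sample 6 Sample 8 Sample 5 Sample 7.
Sample 4: 0→24
Sample 3: 24→30
Sample 9: 30→56
Sample 2: 56→83
Sample 1: 83→96
Sample 6: 96→106
Sample 8: 106→114
Sample 5: 114→128
Sample 7: 128→143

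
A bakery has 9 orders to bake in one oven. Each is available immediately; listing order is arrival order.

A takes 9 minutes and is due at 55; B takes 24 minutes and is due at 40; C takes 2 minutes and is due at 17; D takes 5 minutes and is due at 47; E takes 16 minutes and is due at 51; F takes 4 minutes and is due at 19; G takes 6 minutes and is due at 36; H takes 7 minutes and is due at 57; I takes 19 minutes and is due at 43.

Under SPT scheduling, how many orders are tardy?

2

SPT (increasing processing time): C F D G H A E I B.
C: 0→2, due 17, tardiness 0
F: 2→6, due 19, tardiness 0
D: 6→11, due 47, tardiness 0
G: 11→17, due 36, tardiness 0
H: 17→24, due 57, tardiness 0
A: 24→33, due 55, tardiness 0
E: 33→49, due 51, tardiness 0
I: 49→68, due 43, tardiness 25
B: 68→92, due 40, tardiness 52
Late orders: 2.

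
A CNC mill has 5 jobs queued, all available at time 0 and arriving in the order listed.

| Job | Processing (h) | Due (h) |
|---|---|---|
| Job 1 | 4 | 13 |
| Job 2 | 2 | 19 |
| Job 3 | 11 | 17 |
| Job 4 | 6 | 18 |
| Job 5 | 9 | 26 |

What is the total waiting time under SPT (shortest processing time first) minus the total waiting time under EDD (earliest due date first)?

SPT (increasing processing time): Job 2 Job 1 Job 4 Job 5 Job 3.
Job 2: waits 0, runs 0→2
Job 1: waits 2, runs 2→6
Job 4: waits 6, runs 6→12
Job 5: waits 12, runs 12→21
Job 3: waits 21, runs 21→32
Sum = 0+2+6+12+21 = 41.
EDD (increasing due date): Job 1 Job 3 Job 4 Job 2 Job 5.
Job 1: waits 0, runs 0→4
Job 3: waits 4, runs 4→15
Job 4: waits 15, runs 15→21
Job 2: waits 21, runs 21→23
Job 5: waits 23, runs 23→32
Sum = 0+4+15+21+23 = 63.
Difference = 41 − 63 = -22.

-22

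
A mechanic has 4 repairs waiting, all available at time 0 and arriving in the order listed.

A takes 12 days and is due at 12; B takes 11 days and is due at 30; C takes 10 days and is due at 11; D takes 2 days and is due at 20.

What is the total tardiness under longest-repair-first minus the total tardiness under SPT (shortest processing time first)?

LPT (decreasing processing time): A B C D.
A: 0→12, due 12, tardiness 0
B: 12→23, due 30, tardiness 0
C: 23→33, due 11, tardiness 22
D: 33→35, due 20, tardiness 15
Sum = 0+0+22+15 = 37.
SPT (increasing processing time): D C B A.
D: 0→2, due 20, tardiness 0
C: 2→12, due 11, tardiness 1
B: 12→23, due 30, tardiness 0
A: 23→35, due 12, tardiness 23
Sum = 0+1+0+23 = 24.
Difference = 37 − 24 = 13.

13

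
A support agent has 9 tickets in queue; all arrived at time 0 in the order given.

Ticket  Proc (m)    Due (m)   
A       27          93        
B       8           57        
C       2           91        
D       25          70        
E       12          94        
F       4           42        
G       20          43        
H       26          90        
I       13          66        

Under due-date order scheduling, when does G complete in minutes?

EDD (increasing due date): F G B I D H C A E.
F: 0→4
G: 4→24

24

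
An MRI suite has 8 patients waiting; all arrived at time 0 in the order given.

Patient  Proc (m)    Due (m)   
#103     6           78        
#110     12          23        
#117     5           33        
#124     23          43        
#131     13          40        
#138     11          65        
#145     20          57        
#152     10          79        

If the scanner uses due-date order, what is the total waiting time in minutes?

EDD (increasing due date): #110 #117 #131 #124 #145 #138 #103 #152.
#110: waits 0, runs 0→12
#117: waits 12, runs 12→17
#131: waits 17, runs 17→30
#124: waits 30, runs 30→53
#145: waits 53, runs 53→73
#138: waits 73, runs 73→84
#103: waits 84, runs 84→90
#152: waits 90, runs 90→100
Sum = 0+12+17+30+53+73+84+90 = 359.

359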